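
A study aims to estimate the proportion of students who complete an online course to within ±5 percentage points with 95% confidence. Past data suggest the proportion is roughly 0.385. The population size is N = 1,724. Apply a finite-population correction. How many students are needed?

n = 301

For a proportion with margin E = 0.05 at 95% confidence, z = 1.960.
n = p̂(1−p̂)(z/E)² = 0.385 × 0.615 × (1.960/0.05)² = 363.84 — call this n₀.
Finite-population correction with N = 1,724: n = n₀ / (1 + (n₀−1)/N) = 363.84 / 1.21 = 300.69
Round up: n = 301.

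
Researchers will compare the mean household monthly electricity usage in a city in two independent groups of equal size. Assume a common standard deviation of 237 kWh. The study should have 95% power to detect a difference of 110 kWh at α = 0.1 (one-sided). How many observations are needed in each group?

80 per group

For two equal groups, n per group = 2·((z_α + z_β)·σ/δ)².
z_α = 1.282; z_β = 1.645 (power 95%).
n = 2 × (2.927 × 237 / 110)² = 2 × 39.77 = 79.54
Round up: n = 80 per group.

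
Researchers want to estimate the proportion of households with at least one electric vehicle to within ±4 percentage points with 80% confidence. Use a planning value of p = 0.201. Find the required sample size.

For a proportion with margin E = 0.04 at 80% confidence, z = 1.282.
n = p̂(1−p̂)(z/E)² = 0.201 × 0.799 × (1.282/0.04)² = 164.97
Round up: n = 165.

165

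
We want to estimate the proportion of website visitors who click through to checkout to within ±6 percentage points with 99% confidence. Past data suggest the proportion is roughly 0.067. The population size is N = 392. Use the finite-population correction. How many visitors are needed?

For a proportion with margin E = 0.06 at 99% confidence, z = 2.576.
n = p̂(1−p̂)(z/E)² = 0.067 × 0.933 × (2.576/0.06)² = 115.22 — call this n₀.
Finite-population correction with N = 392: n = n₀ / (1 + (n₀−1)/N) = 115.22 / 1.291 = 89.25
Round up: n = 90.

90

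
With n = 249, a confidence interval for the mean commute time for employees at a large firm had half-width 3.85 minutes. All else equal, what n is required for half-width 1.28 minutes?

n = 2253

Margin of error scales as 1/√n, so n₂ = n₁·(E₁/E₂)².
n₂ = 249 × (3.85/1.28)² = 249 × 9.047 = 2252.70
Round up: n₂ = 2253.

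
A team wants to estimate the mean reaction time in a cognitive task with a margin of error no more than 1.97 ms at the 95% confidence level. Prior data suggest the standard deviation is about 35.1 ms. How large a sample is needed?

For a mean, the margin of error is E = z·σ/√n, so n = (zσ/E)².
At 95% confidence, z = 1.960.
n = (1.960 × 35.1 / 1.97)² = 1219.53
Round up: n = 1220.

1220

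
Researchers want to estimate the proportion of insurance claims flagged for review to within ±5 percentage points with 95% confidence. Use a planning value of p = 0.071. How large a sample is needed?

For a proportion with margin E = 0.05 at 95% confidence, z = 1.960.
n = p̂(1−p̂)(z/E)² = 0.071 × 0.929 × (1.960/0.05)² = 101.36
Round up: n = 102.

102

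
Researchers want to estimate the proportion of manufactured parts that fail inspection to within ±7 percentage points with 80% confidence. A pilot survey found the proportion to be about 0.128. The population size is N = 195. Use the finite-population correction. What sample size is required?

32

For a proportion with margin E = 0.07 at 80% confidence, z = 1.282.
n = p̂(1−p̂)(z/E)² = 0.128 × 0.872 × (1.282/0.07)² = 37.44 — call this n₀.
Finite-population correction with N = 195: n = n₀ / (1 + (n₀−1)/N) = 37.44 / 1.187 = 31.54
Round up: n = 32.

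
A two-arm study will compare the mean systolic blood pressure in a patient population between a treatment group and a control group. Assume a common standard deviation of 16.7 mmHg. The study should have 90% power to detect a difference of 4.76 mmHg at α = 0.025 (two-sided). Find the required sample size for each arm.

306 per group

For two equal groups, n per group = 2·((z_{α/2} + z_β)·σ/δ)².
z_{α/2} = 2.241; z_β = 1.282 (power 90%).
n = 2 × (3.523 × 16.7 / 4.76)² = 2 × 152.77 = 305.54
Round up: n = 306 per group.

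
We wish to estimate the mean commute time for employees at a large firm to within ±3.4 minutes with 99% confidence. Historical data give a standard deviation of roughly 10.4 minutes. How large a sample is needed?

63

For a mean, the margin of error is E = z·σ/√n, so n = (zσ/E)².
At 99% confidence, z = 2.576.
n = (2.576 × 10.4 / 3.4)² = 62.09
Round up: n = 63.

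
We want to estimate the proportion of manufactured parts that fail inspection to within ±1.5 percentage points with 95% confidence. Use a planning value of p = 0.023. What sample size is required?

For a proportion with margin E = 0.015 at 95% confidence, z = 1.960.
n = p̂(1−p̂)(z/E)² = 0.023 × 0.977 × (1.960/0.015)² = 383.66
Round up: n = 384.

n = 384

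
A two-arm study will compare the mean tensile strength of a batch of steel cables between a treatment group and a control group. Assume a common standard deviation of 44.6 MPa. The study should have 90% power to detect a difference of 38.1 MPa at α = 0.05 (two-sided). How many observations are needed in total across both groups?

58 total

For two equal groups, n per group = 2·((z_{α/2} + z_β)·σ/δ)².
z_{α/2} = 1.960; z_β = 1.282 (power 90%).
n = 2 × (3.242 × 44.6 / 38.1)² = 2 × 14.40 = 28.80
Round up: n = 29 per group.
Total across both groups: 2 × 29 = 58.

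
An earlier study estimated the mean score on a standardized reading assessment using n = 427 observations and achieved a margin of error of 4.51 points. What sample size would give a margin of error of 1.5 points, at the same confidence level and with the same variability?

3861

Margin of error scales as 1/√n, so n₂ = n₁·(E₁/E₂)².
n₂ = 427 × (4.51/1.5)² = 427 × 9.04 = 3860.08
Round up: n₂ = 3861.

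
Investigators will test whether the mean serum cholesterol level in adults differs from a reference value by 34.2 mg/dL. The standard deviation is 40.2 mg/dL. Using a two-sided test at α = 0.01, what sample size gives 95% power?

25

For a one-sample z-test, n = ((z_{α/2} + z_β)·σ/δ)².
z_{α/2} = 2.576 (two-sided α = 0.01); z_β = 1.645 (power 95% → β = 0.05).
n = (4.221 × 40.2 / 34.2)² = 24.62
Round up: n = 25.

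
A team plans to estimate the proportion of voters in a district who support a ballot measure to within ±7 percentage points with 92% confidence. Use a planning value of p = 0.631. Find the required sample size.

146

For a proportion with margin E = 0.07 at 92% confidence, z = 1.751.
n = p̂(1−p̂)(z/E)² = 0.631 × 0.369 × (1.751/0.07)² = 145.69
Round up: n = 146.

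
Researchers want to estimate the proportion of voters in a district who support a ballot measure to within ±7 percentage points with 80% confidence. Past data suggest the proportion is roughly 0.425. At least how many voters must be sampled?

For a proportion with margin E = 0.07 at 80% confidence, z = 1.282.
n = p̂(1−p̂)(z/E)² = 0.425 × 0.575 × (1.282/0.07)² = 81.97
Round up: n = 82.

82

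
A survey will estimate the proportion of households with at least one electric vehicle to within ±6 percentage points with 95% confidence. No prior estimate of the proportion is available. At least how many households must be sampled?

267

For a proportion with margin E = 0.06 at 95% confidence, z = 1.960.
With no prior estimate, use p = 0.5, which maximizes p(1−p) at 0.25.
n = 0.25 × (z/E)² = 0.25 × (1.960/0.06)² = 266.78
Round up: n = 267.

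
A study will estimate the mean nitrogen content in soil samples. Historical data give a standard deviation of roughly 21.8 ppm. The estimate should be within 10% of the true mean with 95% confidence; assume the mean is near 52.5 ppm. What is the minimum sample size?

For a mean, the margin of error is E = z·σ/√n, so n = (zσ/E)².
At 95% confidence, z = 1.960.
E = 10% of 52.5 = 5.25 ppm.
n = (1.960 × 21.8 / 5.25)² = 66.24
Round up: n = 67.

67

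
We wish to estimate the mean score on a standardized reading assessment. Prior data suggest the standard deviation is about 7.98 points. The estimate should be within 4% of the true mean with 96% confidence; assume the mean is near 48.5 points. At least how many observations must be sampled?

For a mean, the margin of error is E = z·σ/√n, so n = (zσ/E)².
At 96% confidence, z = 2.054.
E = 4% of 48.5 = 1.94 points.
n = (2.054 × 7.98 / 1.94)² = 71.38
Round up: n = 72.

72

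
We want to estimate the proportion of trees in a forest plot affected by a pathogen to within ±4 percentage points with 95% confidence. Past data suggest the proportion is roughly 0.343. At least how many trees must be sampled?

For a proportion with margin E = 0.04 at 95% confidence, z = 1.960.
n = p̂(1−p̂)(z/E)² = 0.343 × 0.657 × (1.960/0.04)² = 541.07
Round up: n = 542.

542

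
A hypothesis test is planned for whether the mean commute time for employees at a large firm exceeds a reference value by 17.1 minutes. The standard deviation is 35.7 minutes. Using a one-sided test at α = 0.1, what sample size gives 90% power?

n = 29

For a one-sample z-test, n = ((z_α + z_β)·σ/δ)².
z_α = 1.282 (one-sided α = 0.1); z_β = 1.282 (power 90% → β = 0.1).
n = (2.564 × 35.7 / 17.1)² = 28.65
Round up: n = 29.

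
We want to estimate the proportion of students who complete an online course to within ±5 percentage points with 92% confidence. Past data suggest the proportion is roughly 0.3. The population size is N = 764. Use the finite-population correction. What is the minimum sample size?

193

For a proportion with margin E = 0.05 at 92% confidence, z = 1.751.
n = p̂(1−p̂)(z/E)² = 0.3 × 0.7 × (1.751/0.05)² = 257.54 — call this n₀.
Finite-population correction with N = 764: n = n₀ / (1 + (n₀−1)/N) = 257.54 / 1.336 = 192.77
Round up: n = 193.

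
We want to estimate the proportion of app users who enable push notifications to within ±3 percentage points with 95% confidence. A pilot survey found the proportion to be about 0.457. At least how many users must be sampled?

1060

For a proportion with margin E = 0.03 at 95% confidence, z = 1.960.
n = p̂(1−p̂)(z/E)² = 0.457 × 0.543 × (1.960/0.03)² = 1059.22
Round up: n = 1060.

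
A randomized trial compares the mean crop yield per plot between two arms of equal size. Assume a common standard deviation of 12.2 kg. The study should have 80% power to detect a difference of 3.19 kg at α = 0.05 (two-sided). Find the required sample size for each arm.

For two equal groups, n per group = 2·((z_{α/2} + z_β)·σ/δ)².
z_{α/2} = 1.960; z_β = 0.842 (power 80%).
n = 2 × (2.802 × 12.2 / 3.19)² = 2 × 114.84 = 229.68
Round up: n = 230 per group.

230 per group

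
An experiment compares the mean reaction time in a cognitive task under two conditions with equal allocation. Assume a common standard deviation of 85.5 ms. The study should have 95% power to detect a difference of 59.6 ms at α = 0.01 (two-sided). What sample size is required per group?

74 per group

For two equal groups, n per group = 2·((z_{α/2} + z_β)·σ/δ)².
z_{α/2} = 2.576; z_β = 1.645 (power 95%).
n = 2 × (4.221 × 85.5 / 59.6)² = 2 × 36.67 = 73.34
Round up: n = 74 per group.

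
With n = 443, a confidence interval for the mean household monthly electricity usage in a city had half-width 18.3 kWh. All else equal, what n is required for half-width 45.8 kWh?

Margin of error scales as 1/√n, so n₂ = n₁·(E₁/E₂)².
n₂ = 443 × (18.3/45.8)² = 443 × 0.1597 = 70.75
Round up: n₂ = 71.

71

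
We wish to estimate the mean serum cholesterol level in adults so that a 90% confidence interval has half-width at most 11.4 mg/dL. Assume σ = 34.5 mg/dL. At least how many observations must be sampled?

n = 25

For a mean, the margin of error is E = z·σ/√n, so n = (zσ/E)².
At 90% confidence, z = 1.645.
n = (1.645 × 34.5 / 11.4)² = 24.78
Round up: n = 25.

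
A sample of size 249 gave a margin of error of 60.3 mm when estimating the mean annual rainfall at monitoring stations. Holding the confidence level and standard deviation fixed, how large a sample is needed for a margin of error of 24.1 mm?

1559

Margin of error scales as 1/√n, so n₂ = n₁·(E₁/E₂)².
n₂ = 249 × (60.3/24.1)² = 249 × 6.26 = 1558.74
Round up: n₂ = 1559.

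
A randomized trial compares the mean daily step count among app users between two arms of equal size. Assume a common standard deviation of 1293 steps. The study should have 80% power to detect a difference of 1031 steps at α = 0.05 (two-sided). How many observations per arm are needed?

For two equal groups, n per group = 2·((z_{α/2} + z_β)·σ/δ)².
z_{α/2} = 1.960; z_β = 0.842 (power 80%).
n = 2 × (2.802 × 1293 / 1031)² = 2 × 12.35 = 24.70
Round up: n = 25 per group.

25 per group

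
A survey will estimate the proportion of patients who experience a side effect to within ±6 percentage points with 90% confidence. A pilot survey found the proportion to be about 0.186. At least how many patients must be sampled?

For a proportion with margin E = 0.06 at 90% confidence, z = 1.645.
n = p̂(1−p̂)(z/E)² = 0.186 × 0.814 × (1.645/0.06)² = 113.81
Round up: n = 114.

n = 114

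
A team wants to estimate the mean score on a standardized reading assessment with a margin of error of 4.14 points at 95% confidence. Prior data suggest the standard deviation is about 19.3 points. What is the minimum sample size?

For a mean, the margin of error is E = z·σ/√n, so n = (zσ/E)².
At 95% confidence, z = 1.960.
n = (1.960 × 19.3 / 4.14)² = 83.49
Round up: n = 84.

84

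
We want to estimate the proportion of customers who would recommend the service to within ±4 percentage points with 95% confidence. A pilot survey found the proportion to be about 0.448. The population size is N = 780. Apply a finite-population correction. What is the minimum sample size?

338

For a proportion with margin E = 0.04 at 95% confidence, z = 1.960.
n = p̂(1−p̂)(z/E)² = 0.448 × 0.552 × (1.960/0.04)² = 593.76 — call this n₀.
Finite-population correction with N = 780: n = n₀ / (1 + (n₀−1)/N) = 593.76 / 1.76 = 337.36
Round up: n = 338.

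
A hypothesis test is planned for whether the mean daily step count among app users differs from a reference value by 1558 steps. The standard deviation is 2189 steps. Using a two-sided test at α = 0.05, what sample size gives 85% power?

n = 18

For a one-sample z-test, n = ((z_{α/2} + z_β)·σ/δ)².
z_{α/2} = 1.960 (two-sided α = 0.05); z_β = 1.036 (power 85% → β = 0.15).
n = (2.996 × 2189 / 1558)² = 17.72
Round up: n = 18.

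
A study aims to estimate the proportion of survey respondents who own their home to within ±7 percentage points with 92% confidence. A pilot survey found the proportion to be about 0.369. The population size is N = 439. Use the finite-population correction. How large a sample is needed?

For a proportion with margin E = 0.07 at 92% confidence, z = 1.751.
n = p̂(1−p̂)(z/E)² = 0.369 × 0.631 × (1.751/0.07)² = 145.69 — call this n₀.
Finite-population correction with N = 439: n = n₀ / (1 + (n₀−1)/N) = 145.69 / 1.33 = 109.54
Round up: n = 110.

110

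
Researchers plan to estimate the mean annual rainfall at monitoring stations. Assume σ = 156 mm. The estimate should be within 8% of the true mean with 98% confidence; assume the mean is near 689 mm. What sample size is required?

44

For a mean, the margin of error is E = z·σ/√n, so n = (zσ/E)².
At 98% confidence, z = 2.326.
E = 8% of 689 = 55.12 mm.
n = (2.326 × 156 / 55.12)² = 43.34
Round up: n = 44.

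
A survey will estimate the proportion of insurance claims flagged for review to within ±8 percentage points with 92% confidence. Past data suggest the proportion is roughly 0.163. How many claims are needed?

n = 66

For a proportion with margin E = 0.08 at 92% confidence, z = 1.751.
n = p̂(1−p̂)(z/E)² = 0.163 × 0.837 × (1.751/0.08)² = 65.36
Round up: n = 66.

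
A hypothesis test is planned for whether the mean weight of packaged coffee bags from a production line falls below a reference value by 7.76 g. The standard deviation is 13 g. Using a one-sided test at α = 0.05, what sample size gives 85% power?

21

For a one-sample z-test, n = ((z_α + z_β)·σ/δ)².
z_α = 1.645 (one-sided α = 0.05); z_β = 1.036 (power 85% → β = 0.15).
n = (2.681 × 13 / 7.76)² = 20.17
Round up: n = 21.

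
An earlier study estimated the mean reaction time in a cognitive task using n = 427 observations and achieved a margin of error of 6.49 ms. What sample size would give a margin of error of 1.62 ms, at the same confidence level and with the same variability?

Margin of error scales as 1/√n, so n₂ = n₁·(E₁/E₂)².
n₂ = 427 × (6.49/1.62)² = 427 × 16.05 = 6853.35
Round up: n₂ = 6854.

n = 6854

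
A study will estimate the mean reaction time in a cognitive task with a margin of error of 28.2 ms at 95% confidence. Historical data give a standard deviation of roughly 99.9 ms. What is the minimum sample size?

For a mean, the margin of error is E = z·σ/√n, so n = (zσ/E)².
At 95% confidence, z = 1.960.
n = (1.960 × 99.9 / 28.2)² = 48.21
Round up: n = 49.

49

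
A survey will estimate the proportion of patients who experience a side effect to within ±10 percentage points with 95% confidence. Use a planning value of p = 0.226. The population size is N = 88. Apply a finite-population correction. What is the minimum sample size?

39

For a proportion with margin E = 0.1 at 95% confidence, z = 1.960.
n = p̂(1−p̂)(z/E)² = 0.226 × 0.774 × (1.960/0.1)² = 67.20 — call this n₀.
Finite-population correction with N = 88: n = n₀ / (1 + (n₀−1)/N) = 67.20 / 1.752 = 38.36
Round up: n = 39.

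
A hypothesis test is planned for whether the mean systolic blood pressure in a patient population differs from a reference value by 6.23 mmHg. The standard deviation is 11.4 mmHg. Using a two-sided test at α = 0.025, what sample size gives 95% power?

For a one-sample z-test, n = ((z_{α/2} + z_β)·σ/δ)².
z_{α/2} = 2.241 (two-sided α = 0.025); z_β = 1.645 (power 95% → β = 0.05).
n = (3.886 × 11.4 / 6.23)² = 50.56
Round up: n = 51.

51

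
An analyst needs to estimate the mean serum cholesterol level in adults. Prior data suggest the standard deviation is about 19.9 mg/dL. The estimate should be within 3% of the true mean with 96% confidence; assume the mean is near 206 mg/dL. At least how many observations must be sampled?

44

For a mean, the margin of error is E = z·σ/√n, so n = (zσ/E)².
At 96% confidence, z = 2.054.
E = 3% of 206 = 6.18 mg/dL.
n = (2.054 × 19.9 / 6.18)² = 43.75
Round up: n = 44.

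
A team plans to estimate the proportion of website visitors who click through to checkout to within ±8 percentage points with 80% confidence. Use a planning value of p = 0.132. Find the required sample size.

For a proportion with margin E = 0.08 at 80% confidence, z = 1.282.
n = p̂(1−p̂)(z/E)² = 0.132 × 0.868 × (1.282/0.08)² = 29.42
Round up: n = 30.

30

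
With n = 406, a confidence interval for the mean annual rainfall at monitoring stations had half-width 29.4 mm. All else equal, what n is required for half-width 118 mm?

Margin of error scales as 1/√n, so n₂ = n₁·(E₁/E₂)².
n₂ = 406 × (29.4/118)² = 406 × 0.06208 = 25.20
Round up: n₂ = 26.

26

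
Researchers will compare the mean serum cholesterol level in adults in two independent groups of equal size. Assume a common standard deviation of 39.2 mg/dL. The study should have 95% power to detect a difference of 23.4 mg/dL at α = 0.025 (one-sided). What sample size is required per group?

For two equal groups, n per group = 2·((z_α + z_β)·σ/δ)².
z_α = 1.960; z_β = 1.645 (power 95%).
n = 2 × (3.605 × 39.2 / 23.4)² = 2 × 36.47 = 72.94
Round up: n = 73 per group.

73 per group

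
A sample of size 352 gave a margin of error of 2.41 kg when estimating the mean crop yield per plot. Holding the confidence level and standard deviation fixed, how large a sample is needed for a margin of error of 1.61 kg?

n = 789

Margin of error scales as 1/√n, so n₂ = n₁·(E₁/E₂)².
n₂ = 352 × (2.41/1.61)² = 352 × 2.241 = 788.83
Round up: n₂ = 789.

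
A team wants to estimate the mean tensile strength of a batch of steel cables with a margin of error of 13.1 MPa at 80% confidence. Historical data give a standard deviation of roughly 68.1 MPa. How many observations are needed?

For a mean, the margin of error is E = z·σ/√n, so n = (zσ/E)².
At 80% confidence, z = 1.282.
n = (1.282 × 68.1 / 13.1)² = 44.41
Round up: n = 45.

45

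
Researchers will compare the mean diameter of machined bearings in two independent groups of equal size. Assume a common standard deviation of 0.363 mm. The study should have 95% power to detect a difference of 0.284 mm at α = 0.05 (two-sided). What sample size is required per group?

43 per group

For two equal groups, n per group = 2·((z_{α/2} + z_β)·σ/δ)².
z_{α/2} = 1.960; z_β = 1.645 (power 95%).
n = 2 × (3.605 × 0.363 / 0.284)² = 2 × 21.23 = 42.46
Round up: n = 43 per group.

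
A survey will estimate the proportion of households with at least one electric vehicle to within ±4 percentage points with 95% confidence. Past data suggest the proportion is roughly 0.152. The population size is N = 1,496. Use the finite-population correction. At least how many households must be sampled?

n = 257

For a proportion with margin E = 0.04 at 95% confidence, z = 1.960.
n = p̂(1−p̂)(z/E)² = 0.152 × 0.848 × (1.960/0.04)² = 309.48 — call this n₀.
Finite-population correction with N = 1,496: n = n₀ / (1 + (n₀−1)/N) = 309.48 / 1.206 = 256.62
Round up: n = 257.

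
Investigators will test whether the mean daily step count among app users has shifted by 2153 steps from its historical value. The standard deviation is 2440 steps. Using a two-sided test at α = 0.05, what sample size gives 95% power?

n = 17

For a one-sample z-test, n = ((z_{α/2} + z_β)·σ/δ)².
z_{α/2} = 1.960 (two-sided α = 0.05); z_β = 1.645 (power 95% → β = 0.05).
n = (3.605 × 2440 / 2153)² = 16.69
Round up: n = 17.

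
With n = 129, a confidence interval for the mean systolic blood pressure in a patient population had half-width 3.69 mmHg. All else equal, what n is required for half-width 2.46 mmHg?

Margin of error scales as 1/√n, so n₂ = n₁·(E₁/E₂)².
n₂ = 129 × (3.69/2.46)² = 129 × 2.25 = 290.25
Round up: n₂ = 291.

n = 291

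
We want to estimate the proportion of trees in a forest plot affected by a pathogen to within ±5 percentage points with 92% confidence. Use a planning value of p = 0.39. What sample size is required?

292

For a proportion with margin E = 0.05 at 92% confidence, z = 1.751.
n = p̂(1−p̂)(z/E)² = 0.39 × 0.61 × (1.751/0.05)² = 291.76
Round up: n = 292.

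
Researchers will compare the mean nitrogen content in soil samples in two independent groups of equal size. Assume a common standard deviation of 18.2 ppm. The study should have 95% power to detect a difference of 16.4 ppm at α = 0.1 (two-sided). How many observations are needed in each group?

For two equal groups, n per group = 2·((z_{α/2} + z_β)·σ/δ)².
z_{α/2} = 1.645; z_β = 1.645 (power 95%).
n = 2 × (3.290 × 18.2 / 16.4)² = 2 × 13.33 = 26.66
Round up: n = 27 per group.

27 per group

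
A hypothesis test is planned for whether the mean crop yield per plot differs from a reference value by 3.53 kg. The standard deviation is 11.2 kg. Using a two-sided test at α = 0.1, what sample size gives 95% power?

n = 109

For a one-sample z-test, n = ((z_{α/2} + z_β)·σ/δ)².
z_{α/2} = 1.645 (two-sided α = 0.1); z_β = 1.645 (power 95% → β = 0.05).
n = (3.290 × 11.2 / 3.53)² = 108.96
Round up: n = 109.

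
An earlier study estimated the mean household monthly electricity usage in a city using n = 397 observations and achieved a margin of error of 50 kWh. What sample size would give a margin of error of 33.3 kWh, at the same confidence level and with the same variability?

Margin of error scales as 1/√n, so n₂ = n₁·(E₁/E₂)².
n₂ = 397 × (50/33.3)² = 397 × 2.255 = 895.24
Round up: n₂ = 896.

896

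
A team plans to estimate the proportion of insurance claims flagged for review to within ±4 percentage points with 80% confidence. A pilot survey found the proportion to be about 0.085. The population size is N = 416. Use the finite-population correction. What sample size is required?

For a proportion with margin E = 0.04 at 80% confidence, z = 1.282.
n = p̂(1−p̂)(z/E)² = 0.085 × 0.915 × (1.282/0.04)² = 79.89 — call this n₀.
Finite-population correction with N = 416: n = n₀ / (1 + (n₀−1)/N) = 79.89 / 1.19 = 67.13
Round up: n = 68.

68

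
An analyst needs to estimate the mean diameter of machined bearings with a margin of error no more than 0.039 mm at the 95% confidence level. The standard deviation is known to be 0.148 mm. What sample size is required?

56

For a mean, the margin of error is E = z·σ/√n, so n = (zσ/E)².
At 95% confidence, z = 1.960.
n = (1.960 × 0.148 / 0.039)² = 55.32
Round up: n = 56.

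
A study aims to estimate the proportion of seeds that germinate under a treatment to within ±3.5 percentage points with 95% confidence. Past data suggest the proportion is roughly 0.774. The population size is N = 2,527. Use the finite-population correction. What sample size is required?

For a proportion with margin E = 0.035 at 95% confidence, z = 1.960.
n = p̂(1−p̂)(z/E)² = 0.774 × 0.226 × (1.960/0.035)² = 548.56 — call this n₀.
Finite-population correction with N = 2,527: n = n₀ / (1 + (n₀−1)/N) = 548.56 / 1.217 = 450.75
Round up: n = 451.

451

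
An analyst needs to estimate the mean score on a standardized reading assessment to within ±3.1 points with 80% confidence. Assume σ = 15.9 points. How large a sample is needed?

44

For a mean, the margin of error is E = z·σ/√n, so n = (zσ/E)².
At 80% confidence, z = 1.282.
n = (1.282 × 15.9 / 3.1)² = 43.24
Round up: n = 44.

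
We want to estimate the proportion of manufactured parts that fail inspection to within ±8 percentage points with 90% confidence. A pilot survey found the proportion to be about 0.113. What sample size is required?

43

For a proportion with margin E = 0.08 at 90% confidence, z = 1.645.
n = p̂(1−p̂)(z/E)² = 0.113 × 0.887 × (1.645/0.08)² = 42.38
Round up: n = 43.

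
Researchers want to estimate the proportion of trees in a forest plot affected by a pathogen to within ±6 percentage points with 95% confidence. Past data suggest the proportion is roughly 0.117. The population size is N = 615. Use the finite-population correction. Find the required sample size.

94

For a proportion with margin E = 0.06 at 95% confidence, z = 1.960.
n = p̂(1−p̂)(z/E)² = 0.117 × 0.883 × (1.960/0.06)² = 110.24 — call this n₀.
Finite-population correction with N = 615: n = n₀ / (1 + (n₀−1)/N) = 110.24 / 1.178 = 93.58
Round up: n = 94.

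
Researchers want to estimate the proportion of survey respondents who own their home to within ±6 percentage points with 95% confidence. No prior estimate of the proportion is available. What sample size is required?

267

For a proportion with margin E = 0.06 at 95% confidence, z = 1.960.
With no prior estimate, use p = 0.5, which maximizes p(1−p) at 0.25.
n = 0.25 × (z/E)² = 0.25 × (1.960/0.06)² = 266.78
Round up: n = 267.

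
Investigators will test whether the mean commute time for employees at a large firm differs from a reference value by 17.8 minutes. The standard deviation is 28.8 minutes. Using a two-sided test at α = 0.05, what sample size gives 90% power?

For a one-sample z-test, n = ((z_{α/2} + z_β)·σ/δ)².
z_{α/2} = 1.960 (two-sided α = 0.05); z_β = 1.282 (power 90% → β = 0.1).
n = (3.242 × 28.8 / 17.8)² = 27.52
Round up: n = 28.

n = 28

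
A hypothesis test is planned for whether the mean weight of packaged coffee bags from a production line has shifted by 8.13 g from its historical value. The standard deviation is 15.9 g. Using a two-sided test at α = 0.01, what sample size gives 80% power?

For a one-sample z-test, n = ((z_{α/2} + z_β)·σ/δ)².
z_{α/2} = 2.576 (two-sided α = 0.01); z_β = 0.842 (power 80% → β = 0.2).
n = (3.418 × 15.9 / 8.13)² = 44.68
Round up: n = 45.

45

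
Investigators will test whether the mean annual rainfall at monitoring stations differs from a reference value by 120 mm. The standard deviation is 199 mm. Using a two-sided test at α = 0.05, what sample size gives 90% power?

29

For a one-sample z-test, n = ((z_{α/2} + z_β)·σ/δ)².
z_{α/2} = 1.960 (two-sided α = 0.05); z_β = 1.282 (power 90% → β = 0.1).
n = (3.242 × 199 / 120)² = 28.90
Round up: n = 29.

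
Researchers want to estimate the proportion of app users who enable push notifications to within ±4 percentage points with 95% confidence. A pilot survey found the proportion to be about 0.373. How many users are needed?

562

For a proportion with margin E = 0.04 at 95% confidence, z = 1.960.
n = p̂(1−p̂)(z/E)² = 0.373 × 0.627 × (1.960/0.04)² = 561.52
Round up: n = 562.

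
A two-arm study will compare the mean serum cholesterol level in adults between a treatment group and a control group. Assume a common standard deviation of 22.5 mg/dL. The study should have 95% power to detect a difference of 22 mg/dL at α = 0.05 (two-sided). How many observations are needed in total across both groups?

For two equal groups, n per group = 2·((z_{α/2} + z_β)·σ/δ)².
z_{α/2} = 1.960; z_β = 1.645 (power 95%).
n = 2 × (3.605 × 22.5 / 22)² = 2 × 13.59 = 27.18
Round up: n = 28 per group.
Total across both groups: 2 × 28 = 56.

56 total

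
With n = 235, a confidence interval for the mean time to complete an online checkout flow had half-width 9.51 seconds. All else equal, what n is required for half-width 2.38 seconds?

Margin of error scales as 1/√n, so n₂ = n₁·(E₁/E₂)².
n₂ = 235 × (9.51/2.38)² = 235 × 15.97 = 3752.95
Round up: n₂ = 3753.

3753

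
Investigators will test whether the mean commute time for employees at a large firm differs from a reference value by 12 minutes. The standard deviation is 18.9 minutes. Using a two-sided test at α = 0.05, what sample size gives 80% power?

For a one-sample z-test, n = ((z_{α/2} + z_β)·σ/δ)².
z_{α/2} = 1.960 (two-sided α = 0.05); z_β = 0.842 (power 80% → β = 0.2).
n = (2.802 × 18.9 / 12)² = 19.48
Round up: n = 20.

20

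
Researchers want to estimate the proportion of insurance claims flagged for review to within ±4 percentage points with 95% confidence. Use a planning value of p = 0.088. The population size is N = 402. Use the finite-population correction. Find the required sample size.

For a proportion with margin E = 0.04 at 95% confidence, z = 1.960.
n = p̂(1−p̂)(z/E)² = 0.088 × 0.912 × (1.960/0.04)² = 192.69 — call this n₀.
Finite-population correction with N = 402: n = n₀ / (1 + (n₀−1)/N) = 192.69 / 1.477 = 130.46
Round up: n = 131.

n = 131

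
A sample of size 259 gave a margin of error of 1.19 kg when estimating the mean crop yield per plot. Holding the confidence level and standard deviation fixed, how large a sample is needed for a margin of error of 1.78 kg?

Margin of error scales as 1/√n, so n₂ = n₁·(E₁/E₂)².
n₂ = 259 × (1.19/1.78)² = 259 × 0.4469 = 115.75
Round up: n₂ = 116.

116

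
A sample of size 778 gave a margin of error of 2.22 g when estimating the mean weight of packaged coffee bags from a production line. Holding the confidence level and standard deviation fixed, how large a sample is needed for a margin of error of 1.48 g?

Margin of error scales as 1/√n, so n₂ = n₁·(E₁/E₂)².
n₂ = 778 × (2.22/1.48)² = 778 × 2.25 = 1750.50
Round up: n₂ = 1751.

1751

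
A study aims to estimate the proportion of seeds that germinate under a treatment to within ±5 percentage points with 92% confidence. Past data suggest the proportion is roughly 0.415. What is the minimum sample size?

For a proportion with margin E = 0.05 at 92% confidence, z = 1.751.
n = p̂(1−p̂)(z/E)² = 0.415 × 0.585 × (1.751/0.05)² = 297.74
Round up: n = 298.

n = 298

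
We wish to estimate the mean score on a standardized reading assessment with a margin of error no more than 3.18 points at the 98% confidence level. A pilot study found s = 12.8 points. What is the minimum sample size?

88

For a mean, the margin of error is E = z·σ/√n, so n = (zσ/E)².
At 98% confidence, z = 2.326.
n = (2.326 × 12.8 / 3.18)² = 87.66
Round up: n = 88.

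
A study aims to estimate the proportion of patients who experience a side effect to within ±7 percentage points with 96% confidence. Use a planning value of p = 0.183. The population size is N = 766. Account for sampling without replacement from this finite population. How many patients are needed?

111

For a proportion with margin E = 0.07 at 96% confidence, z = 2.054.
n = p̂(1−p̂)(z/E)² = 0.183 × 0.817 × (2.054/0.07)² = 128.73 — call this n₀.
Finite-population correction with N = 766: n = n₀ / (1 + (n₀−1)/N) = 128.73 / 1.167 = 110.31
Round up: n = 111.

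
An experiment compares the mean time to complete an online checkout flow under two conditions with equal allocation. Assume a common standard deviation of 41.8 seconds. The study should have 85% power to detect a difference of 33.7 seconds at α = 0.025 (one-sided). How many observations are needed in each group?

28 per group

For two equal groups, n per group = 2·((z_α + z_β)·σ/δ)².
z_α = 1.960; z_β = 1.036 (power 85%).
n = 2 × (2.996 × 41.8 / 33.7)² = 2 × 13.81 = 27.62
Round up: n = 28 per group.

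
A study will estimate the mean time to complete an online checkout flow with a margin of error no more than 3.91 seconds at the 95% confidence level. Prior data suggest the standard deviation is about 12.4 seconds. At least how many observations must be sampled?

For a mean, the margin of error is E = z·σ/√n, so n = (zσ/E)².
At 95% confidence, z = 1.960.
n = (1.960 × 12.4 / 3.91)² = 38.64
Round up: n = 39.

39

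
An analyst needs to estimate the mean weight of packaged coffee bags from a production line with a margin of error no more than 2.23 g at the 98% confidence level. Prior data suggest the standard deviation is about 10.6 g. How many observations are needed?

For a mean, the margin of error is E = z·σ/√n, so n = (zσ/E)².
At 98% confidence, z = 2.326.
n = (2.326 × 10.6 / 2.23)² = 122.24
Round up: n = 123.

123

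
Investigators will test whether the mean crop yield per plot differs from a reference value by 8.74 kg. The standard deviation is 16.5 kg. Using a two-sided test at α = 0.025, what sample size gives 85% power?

For a one-sample z-test, n = ((z_{α/2} + z_β)·σ/δ)².
z_{α/2} = 2.241 (two-sided α = 0.025); z_β = 1.036 (power 85% → β = 0.15).
n = (3.277 × 16.5 / 8.74)² = 38.27
Round up: n = 39.

39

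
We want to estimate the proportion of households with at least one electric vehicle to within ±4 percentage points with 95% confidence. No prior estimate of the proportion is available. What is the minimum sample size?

n = 601

For a proportion with margin E = 0.04 at 95% confidence, z = 1.960.
With no prior estimate, use p = 0.5, which maximizes p(1−p) at 0.25.
n = 0.25 × (z/E)² = 0.25 × (1.960/0.04)² = 600.25
Round up: n = 601.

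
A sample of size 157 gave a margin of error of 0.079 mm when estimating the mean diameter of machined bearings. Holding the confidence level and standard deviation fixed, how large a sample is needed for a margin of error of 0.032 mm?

Margin of error scales as 1/√n, so n₂ = n₁·(E₁/E₂)².
n₂ = 157 × (0.079/0.032)² = 157 × 6.095 = 956.91
Round up: n₂ = 957.

957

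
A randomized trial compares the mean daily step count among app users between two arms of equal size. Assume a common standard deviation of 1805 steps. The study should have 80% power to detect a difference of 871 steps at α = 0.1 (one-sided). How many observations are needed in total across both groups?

For two equal groups, n per group = 2·((z_α + z_β)·σ/δ)².
z_α = 1.282; z_β = 0.842 (power 80%).
n = 2 × (2.124 × 1805 / 871)² = 2 × 19.37 = 38.74
Round up: n = 39 per group.
Total across both groups: 2 × 39 = 78.

78 total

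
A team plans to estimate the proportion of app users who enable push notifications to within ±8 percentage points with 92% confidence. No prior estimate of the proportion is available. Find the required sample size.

For a proportion with margin E = 0.08 at 92% confidence, z = 1.751.
With no prior estimate, use p = 0.5, which maximizes p(1−p) at 0.25.
n = 0.25 × (z/E)² = 0.25 × (1.751/0.08)² = 119.77
Round up: n = 120.

n = 120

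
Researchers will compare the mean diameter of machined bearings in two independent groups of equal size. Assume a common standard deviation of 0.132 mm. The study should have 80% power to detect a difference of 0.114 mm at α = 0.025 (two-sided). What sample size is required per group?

For two equal groups, n per group = 2·((z_{α/2} + z_β)·σ/δ)².
z_{α/2} = 2.241; z_β = 0.842 (power 80%).
n = 2 × (3.083 × 0.132 / 0.114)² = 2 × 12.74 = 25.48
Round up: n = 26 per group.

26 per group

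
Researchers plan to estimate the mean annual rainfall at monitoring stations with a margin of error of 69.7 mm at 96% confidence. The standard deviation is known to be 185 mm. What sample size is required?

30

For a mean, the margin of error is E = z·σ/√n, so n = (zσ/E)².
At 96% confidence, z = 2.054.
n = (2.054 × 185 / 69.7)² = 29.72
Round up: n = 30.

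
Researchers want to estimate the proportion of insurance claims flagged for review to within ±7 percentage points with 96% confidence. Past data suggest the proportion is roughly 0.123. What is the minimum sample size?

93

For a proportion with margin E = 0.07 at 96% confidence, z = 2.054.
n = p̂(1−p̂)(z/E)² = 0.123 × 0.877 × (2.054/0.07)² = 92.88
Round up: n = 93.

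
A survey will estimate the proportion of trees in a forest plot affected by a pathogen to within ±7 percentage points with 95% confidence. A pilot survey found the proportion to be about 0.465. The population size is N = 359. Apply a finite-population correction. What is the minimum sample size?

For a proportion with margin E = 0.07 at 95% confidence, z = 1.960.
n = p̂(1−p̂)(z/E)² = 0.465 × 0.535 × (1.960/0.07)² = 195.04 — call this n₀.
Finite-population correction with N = 359: n = n₀ / (1 + (n₀−1)/N) = 195.04 / 1.541 = 126.57
Round up: n = 127.

127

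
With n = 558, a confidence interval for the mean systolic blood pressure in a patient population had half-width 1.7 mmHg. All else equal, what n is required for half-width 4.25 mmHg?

n = 90

Margin of error scales as 1/√n, so n₂ = n₁·(E₁/E₂)².
n₂ = 558 × (1.7/4.25)² = 558 × 0.16 = 89.28
Round up: n₂ = 90.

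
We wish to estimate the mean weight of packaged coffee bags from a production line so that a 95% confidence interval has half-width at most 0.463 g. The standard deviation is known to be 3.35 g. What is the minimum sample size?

202

For a mean, the margin of error is E = z·σ/√n, so n = (zσ/E)².
At 95% confidence, z = 1.960.
n = (1.960 × 3.35 / 0.463)² = 201.11
Round up: n = 202.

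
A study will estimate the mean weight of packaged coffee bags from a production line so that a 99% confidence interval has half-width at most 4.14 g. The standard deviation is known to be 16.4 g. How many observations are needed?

105

For a mean, the margin of error is E = z·σ/√n, so n = (zσ/E)².
At 99% confidence, z = 2.576.
n = (2.576 × 16.4 / 4.14)² = 104.13
Round up: n = 105.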